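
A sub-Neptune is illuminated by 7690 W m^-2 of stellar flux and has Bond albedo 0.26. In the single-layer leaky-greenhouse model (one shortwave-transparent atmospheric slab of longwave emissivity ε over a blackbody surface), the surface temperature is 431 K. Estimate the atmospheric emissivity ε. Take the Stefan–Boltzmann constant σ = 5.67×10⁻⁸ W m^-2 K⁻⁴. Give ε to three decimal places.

0.546

Effective temperature: T_e = [S(1−α)/(4σ)]^(1/4) = 398.0 K.
Inverting T_s⁴ = 2T_e⁴/(2−ε): (T_e/T_s)⁴ = 0.7271, so ε = 2(1 − 0.7271) = 0.5458.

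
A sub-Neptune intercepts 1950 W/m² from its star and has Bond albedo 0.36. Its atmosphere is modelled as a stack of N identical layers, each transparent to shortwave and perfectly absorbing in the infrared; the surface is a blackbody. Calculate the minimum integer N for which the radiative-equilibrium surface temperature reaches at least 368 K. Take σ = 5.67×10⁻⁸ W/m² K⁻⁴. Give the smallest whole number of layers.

OLR = S(1−α)/4 = 312.0 W/m²; the top layer radiates at T_e = 272.4 K.
Since T_s⁴ = (N+1)T_e⁴, we need N ≥ (T_s/T_e)⁴ − 1 = 2.333.
The minimum whole number is N = 3.

3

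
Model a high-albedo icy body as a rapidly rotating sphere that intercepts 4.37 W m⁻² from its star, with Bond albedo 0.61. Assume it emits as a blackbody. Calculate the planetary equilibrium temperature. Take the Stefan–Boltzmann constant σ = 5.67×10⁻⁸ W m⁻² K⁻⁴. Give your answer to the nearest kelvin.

Absorbed flux (global mean): S(1−α)/4 = 4.370·0.39/4 = 0.4261 W m⁻².
Set σT⁴ = 0.4261 → T = (0.4261/σ)^(1/4) = 52.36 K.

52 K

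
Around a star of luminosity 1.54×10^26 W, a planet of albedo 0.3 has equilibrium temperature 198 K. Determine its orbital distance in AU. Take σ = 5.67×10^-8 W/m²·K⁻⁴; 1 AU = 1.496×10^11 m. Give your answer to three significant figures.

1.05 AU

The flux needed for this T is 4σT⁴/(1−0.3) = 498.0 W/m².
Then d = [L/(4πS)]^(1/2) = 1.569×10^11 m, i.e. 1.049 AU.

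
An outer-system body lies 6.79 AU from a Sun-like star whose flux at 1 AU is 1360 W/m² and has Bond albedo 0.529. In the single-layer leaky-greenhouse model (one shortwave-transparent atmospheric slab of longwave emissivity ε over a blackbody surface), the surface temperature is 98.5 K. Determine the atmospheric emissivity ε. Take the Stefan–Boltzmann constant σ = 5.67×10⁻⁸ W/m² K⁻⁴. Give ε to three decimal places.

Flux at the orbit: S = 1360/(6.79)² = 29.50 W/m².
TOA balance gives T_e = 88.47 K.
Since (2−ε)/2 = (T_e/T_s)⁴ = 0.6508, ε = 0.6984.

0.698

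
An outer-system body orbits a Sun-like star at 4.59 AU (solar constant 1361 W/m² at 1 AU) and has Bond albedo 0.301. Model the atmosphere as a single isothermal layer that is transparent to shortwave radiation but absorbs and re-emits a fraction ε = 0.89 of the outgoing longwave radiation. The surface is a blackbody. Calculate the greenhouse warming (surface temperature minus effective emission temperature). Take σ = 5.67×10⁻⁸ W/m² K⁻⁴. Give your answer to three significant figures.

Flux at the orbit: S = 1361/(4.59)² = 64.60 W/m².
The planet radiates to space at T_e = [S(1−α)/(4σ)]^(1/4) = 118.8 K.
For a single slab of emissivity ε, T_s⁴ = 2T_e⁴/(2−ε); thus T_s = 118.8·(1.802)^(1/4) = 137.6 K.
The atmosphere warms the surface by 18.84 K.

18.8 K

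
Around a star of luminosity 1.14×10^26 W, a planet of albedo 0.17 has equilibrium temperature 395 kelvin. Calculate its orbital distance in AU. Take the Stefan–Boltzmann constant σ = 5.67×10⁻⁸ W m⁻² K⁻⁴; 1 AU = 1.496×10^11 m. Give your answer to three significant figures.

Required flux: S = 4σT⁴/(1−α) = 6652 W m⁻².
Then d = [L/(4πS)]^(1/2) = 3.693×10^10 m, i.e. 0.2469 AU.

0.247 AU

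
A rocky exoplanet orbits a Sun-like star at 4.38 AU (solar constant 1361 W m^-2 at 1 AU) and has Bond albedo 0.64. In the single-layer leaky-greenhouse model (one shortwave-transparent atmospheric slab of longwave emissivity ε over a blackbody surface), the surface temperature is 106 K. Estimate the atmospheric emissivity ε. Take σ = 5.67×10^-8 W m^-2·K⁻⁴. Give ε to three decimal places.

Flux at the orbit: S = 1361/(4.38)² = 70.94 W m^-2.
TOA balance gives T_e = 103.0 K.
Inverting T_s⁴ = 2T_e⁴/(2−ε): (T_e/T_s)⁴ = 0.8920, so ε = 2(1 − 0.8920) = 0.2161.

0.216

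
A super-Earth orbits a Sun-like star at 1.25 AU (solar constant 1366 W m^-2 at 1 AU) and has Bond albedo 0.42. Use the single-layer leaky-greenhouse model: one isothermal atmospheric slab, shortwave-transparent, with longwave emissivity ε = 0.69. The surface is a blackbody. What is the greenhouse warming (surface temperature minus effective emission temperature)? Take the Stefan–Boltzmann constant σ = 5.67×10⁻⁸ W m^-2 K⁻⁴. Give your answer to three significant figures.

24.3 K

By the inverse-square law, S = 1366/1.25² = 874.2 W m^-2.
At the top of the atmosphere, σT_e⁴ = S(1−α)/4 = 126.8 W m^-2, giving T_e = 217.4 K.
The surface balance (absorbed SW + ε·downward IR = σT_s⁴) with T_a⁴ = T_s⁴/2 reduces to T_s = T_e·[2/(2−ε)]^¼ = 241.7 K.
T_s − T_e = 241.7 − 217.4 = 24.26 K.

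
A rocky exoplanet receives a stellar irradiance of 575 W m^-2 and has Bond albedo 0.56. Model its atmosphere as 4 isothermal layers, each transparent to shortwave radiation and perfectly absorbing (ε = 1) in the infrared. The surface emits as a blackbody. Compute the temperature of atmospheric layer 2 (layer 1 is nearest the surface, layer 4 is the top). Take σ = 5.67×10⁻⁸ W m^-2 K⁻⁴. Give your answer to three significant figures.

241 K

The effective emission temperature is T_e = [S(1−α)/(4σ)]^¼ = 182.8 K.
In the N-layer model, layer k (counted from the surface) has T_k = (N+1−k)^(1/4)·T_e.
T_2 = (3)^(1/4)·182.8 = 240.5 K.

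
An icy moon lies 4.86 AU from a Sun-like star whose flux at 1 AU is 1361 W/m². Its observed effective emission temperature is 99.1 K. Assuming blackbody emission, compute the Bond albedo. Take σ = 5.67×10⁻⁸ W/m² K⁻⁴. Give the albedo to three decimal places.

By the inverse-square law, S = 1361/4.86² = 57.62 W/m².
Energy balance: S(1−α)/4 = σT⁴, so 1−α = 4σT⁴/S.
4σT⁴ = 4·5.67×10⁻⁸·(99.1)⁴ = 21.87 W/m².
1−α = 21.87/57.62 = 0.3796, so α = 0.6204.

0.620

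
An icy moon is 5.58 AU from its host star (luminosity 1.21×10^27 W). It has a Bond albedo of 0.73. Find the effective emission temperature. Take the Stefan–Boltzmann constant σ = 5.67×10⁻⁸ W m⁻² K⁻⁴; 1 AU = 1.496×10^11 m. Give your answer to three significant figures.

Orbital distance: d = 5.58 AU = 8.348×10^11 m.
S = L/(4πd²) = 138.2 W m⁻².
Averaging over the sphere, the absorbed flux is S(1−α)/4 = 9.327 W m⁻².
In equilibrium σT⁴ equals this, so T = 113.3 K.

113 K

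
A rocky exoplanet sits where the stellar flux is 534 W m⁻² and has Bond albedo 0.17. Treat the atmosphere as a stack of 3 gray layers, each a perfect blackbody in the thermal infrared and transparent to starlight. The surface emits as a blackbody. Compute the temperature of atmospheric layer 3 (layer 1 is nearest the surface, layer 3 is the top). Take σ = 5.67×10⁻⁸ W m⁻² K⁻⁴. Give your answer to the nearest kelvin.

The effective emission temperature is T_e = [S(1−α)/(4σ)]^¼ = 210.3 K.
Each opaque layer satisfies 2T_j⁴ = T_{j−1}⁴ + T_{j+1}⁴, giving T_k⁴ = (N+1−k)T_e⁴.
With k = 3: T_3 = (3+1−3)^¼·210.3 K = 210.3 K.

210 K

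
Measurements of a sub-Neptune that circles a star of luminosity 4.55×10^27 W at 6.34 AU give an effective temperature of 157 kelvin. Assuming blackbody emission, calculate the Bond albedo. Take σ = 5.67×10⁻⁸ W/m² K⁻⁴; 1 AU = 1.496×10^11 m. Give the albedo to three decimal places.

Orbital distance: d = 6.34 AU = 9.485×10^11 m.
S = L/(4πd²) = 402.5 W/m².
Energy balance: S(1−α)/4 = σT⁴, so 1−α = 4σT⁴/S.
4σT⁴ = 4·5.67×10⁻⁸·(157)⁴ = 137.8 W/m².
Hence α = 1 − 137.8/402.5 = 0.6576.

0.658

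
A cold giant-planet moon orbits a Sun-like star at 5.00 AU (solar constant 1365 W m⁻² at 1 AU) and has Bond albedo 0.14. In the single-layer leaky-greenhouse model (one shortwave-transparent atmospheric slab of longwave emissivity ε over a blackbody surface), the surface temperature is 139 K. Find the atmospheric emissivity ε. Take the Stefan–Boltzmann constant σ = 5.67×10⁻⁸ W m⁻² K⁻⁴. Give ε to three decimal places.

0.891

Flux at the orbit: S = 1365/(5.00)² = 54.60 W m⁻².
Effective temperature: T_e = [S(1−α)/(4σ)]^(1/4) = 120.0 K.
Inverting T_s⁴ = 2T_e⁴/(2−ε): (T_e/T_s)⁴ = 0.5546, so ε = 2(1 − 0.5546) = 0.8908.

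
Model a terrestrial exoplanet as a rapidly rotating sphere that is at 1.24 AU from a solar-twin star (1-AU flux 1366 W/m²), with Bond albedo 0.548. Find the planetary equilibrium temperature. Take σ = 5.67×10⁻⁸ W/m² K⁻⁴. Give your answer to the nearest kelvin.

205 kelvin

By the inverse-square law, S = 1366/1.24² = 888.4 W/m².
Absorbed flux (global mean): S(1−α)/4 = 888.4·0.452/4 = 100.4 W/m².
Set σT⁴ = 100.4 → T = (100.4/σ)^(1/4) = 205.1 K.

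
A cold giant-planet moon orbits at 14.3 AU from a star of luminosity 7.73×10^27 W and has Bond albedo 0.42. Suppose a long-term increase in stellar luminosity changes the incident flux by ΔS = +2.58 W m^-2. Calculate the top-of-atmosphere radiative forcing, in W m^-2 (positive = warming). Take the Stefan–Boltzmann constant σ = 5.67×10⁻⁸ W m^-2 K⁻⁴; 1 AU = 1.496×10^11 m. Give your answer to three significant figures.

Orbital distance: d = 14.3 AU = 2.139×10^12 m.
S = L/(4πd²) = 134.4 W m^-2.
ΔF = Δ[S(1−α)]/4 = (1−0.42)·+2.58/4 = 0.3741 W m^-2.

0.374 W m^-2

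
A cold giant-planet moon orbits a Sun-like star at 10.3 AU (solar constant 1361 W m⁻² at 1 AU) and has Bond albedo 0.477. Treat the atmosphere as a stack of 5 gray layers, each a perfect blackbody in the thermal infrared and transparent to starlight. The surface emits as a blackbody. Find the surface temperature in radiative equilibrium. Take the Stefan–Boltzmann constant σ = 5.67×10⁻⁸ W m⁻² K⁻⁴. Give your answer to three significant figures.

By the inverse-square law, S = 1361/10.3² = 12.83 W m⁻².
OLR = S(1−α)/4 = 1.677 W m⁻²; the top layer radiates at T_e = 73.75 K.
Layer-by-layer balance gives σT_s⁴ = (N+1)σT_e⁴, so T_s = 6^¼·73.75 = 115.4 K.

115 kelvin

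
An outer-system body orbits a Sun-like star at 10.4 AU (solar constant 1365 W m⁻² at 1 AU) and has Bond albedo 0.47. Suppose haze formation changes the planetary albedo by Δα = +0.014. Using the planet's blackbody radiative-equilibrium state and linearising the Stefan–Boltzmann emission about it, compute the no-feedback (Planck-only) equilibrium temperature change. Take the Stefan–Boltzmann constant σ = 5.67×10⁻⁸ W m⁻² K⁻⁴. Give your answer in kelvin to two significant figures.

By the inverse-square law, S = 1365/10.4² = 12.62 W m⁻².
The baseline emission temperature is T_e = 73.69 K.
The change in absorbed flux is Δ[S(1−α)/4] = −SΔα/4 = -0.04417 W m⁻².
Planck response: λ_P = 4σT_e³ = 4·5.67×10⁻⁸·(73.69)³ = 0.09076 W m⁻²/K.
So ΔT₀ = -0.04417/0.09076 = -0.487 K.

-0.49 K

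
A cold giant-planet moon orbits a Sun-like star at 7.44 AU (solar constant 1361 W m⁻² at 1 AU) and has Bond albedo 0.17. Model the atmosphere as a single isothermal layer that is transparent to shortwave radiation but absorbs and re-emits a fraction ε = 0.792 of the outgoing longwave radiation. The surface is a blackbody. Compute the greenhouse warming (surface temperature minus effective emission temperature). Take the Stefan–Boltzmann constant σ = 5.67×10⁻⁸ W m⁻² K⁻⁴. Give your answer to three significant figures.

13.1 K

Irradiance scales as 1/d², so S = 1361 W m⁻² × (1/7.44)² = 24.59 W m⁻².
The planet radiates to space at T_e = [S(1−α)/(4σ)]^(1/4) = 97.40 K.
Surface balance with a leaky layer gives σT_s⁴ = σT_e⁴·2/(2−ε), so T_s = T_e·[2/(2−0.792)]^(1/4) = 110.5 K.
T_s − T_e = 110.5 − 97.40 = 13.08 K.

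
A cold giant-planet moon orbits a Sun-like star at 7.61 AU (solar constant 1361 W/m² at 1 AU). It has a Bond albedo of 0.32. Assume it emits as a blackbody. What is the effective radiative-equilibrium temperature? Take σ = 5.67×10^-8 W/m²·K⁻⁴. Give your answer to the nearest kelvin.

Flux at the orbit: S = 1361/(7.61)² = 23.50 W/m².
The planet absorbs (1−α)S over its disc πR² and re-emits over 4πR², so the mean absorbed flux is (1−0.32)·23.50/4 = 3.995 W/m².
Set σT⁴ = 3.995 → T = (3.995/σ)^(1/4) = 91.62 K.

92 K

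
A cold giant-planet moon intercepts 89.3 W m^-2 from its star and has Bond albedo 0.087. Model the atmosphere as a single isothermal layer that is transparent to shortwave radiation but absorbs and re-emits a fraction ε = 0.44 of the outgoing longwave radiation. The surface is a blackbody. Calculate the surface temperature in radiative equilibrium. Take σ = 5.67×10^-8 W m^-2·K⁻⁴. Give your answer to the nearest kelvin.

147 K

The planet radiates to space at T_e = [S(1−α)/(4σ)]^(1/4) = 137.7 K.
Surface balance with a leaky layer gives σT_s⁴ = σT_e⁴·2/(2−ε), so T_s = T_e·[2/(2−0.44)]^(1/4) = 146.5 K.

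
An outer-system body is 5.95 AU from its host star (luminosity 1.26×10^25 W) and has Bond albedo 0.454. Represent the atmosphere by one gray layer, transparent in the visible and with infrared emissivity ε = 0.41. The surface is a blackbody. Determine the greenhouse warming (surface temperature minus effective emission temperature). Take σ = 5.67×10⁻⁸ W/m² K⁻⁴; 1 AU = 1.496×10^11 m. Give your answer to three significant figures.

d = 5.95 × 1.496×10^11 m = 8.901×10^11 m.
Flux at the orbit: S = L/(4πd²) = 1.26×10^25/(4π·(8.90×10^11)²) = 1.266 W/m².
Effective emission temperature (TOA balance): σT_e⁴ = S(1−α)/4 = 0.1727 W/m² → T_e = 41.78 K.
The surface balance (absorbed SW + ε·downward IR = σT_s⁴) with T_a⁴ = T_s⁴/2 reduces to T_s = T_e·[2/(2−ε)]^¼ = 44.24 K.
The atmosphere warms the surface by 2.466 K.

2.47 K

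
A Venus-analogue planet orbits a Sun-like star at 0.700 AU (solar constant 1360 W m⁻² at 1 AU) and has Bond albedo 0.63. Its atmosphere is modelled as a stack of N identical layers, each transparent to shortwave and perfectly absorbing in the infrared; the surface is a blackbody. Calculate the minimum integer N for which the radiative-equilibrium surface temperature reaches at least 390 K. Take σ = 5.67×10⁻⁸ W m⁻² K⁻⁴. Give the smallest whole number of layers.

Irradiance scales as 1/d², so S = 1360 W m⁻² × (1/0.700)² = 2776 W m⁻².
Top-of-atmosphere balance: σT_e⁴ = S(1−α)/4 = 256.7 W m⁻² → T_e = 259.4 K.
Since T_s⁴ = (N+1)T_e⁴, we need N ≥ (T_s/T_e)⁴ − 1 = 4.109.
Rounding up, N = 5.

5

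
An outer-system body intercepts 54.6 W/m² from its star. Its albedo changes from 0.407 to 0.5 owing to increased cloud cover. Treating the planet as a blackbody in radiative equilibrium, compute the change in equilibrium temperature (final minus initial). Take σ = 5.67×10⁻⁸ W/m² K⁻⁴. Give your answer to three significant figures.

Initial: T₁ = [S(1−0.407)/(4σ)]^(1/4) = 109.3 K.
With α = 0.5, T₂ = 104.7 K.
ΔT = T₂ − T₁ = -4.564 K.

-4.56 kelvin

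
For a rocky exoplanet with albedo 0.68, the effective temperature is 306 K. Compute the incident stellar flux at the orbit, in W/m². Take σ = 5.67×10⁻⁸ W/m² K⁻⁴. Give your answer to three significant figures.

Invert the energy balance for S: S = 4σT⁴/(1−α).
σT⁴ = 5.67×10⁻⁸·(306)⁴ = 497.1 W/m².
So S = 4×497.1/(1−0.68) = 6214 W/m².

6210 W/m²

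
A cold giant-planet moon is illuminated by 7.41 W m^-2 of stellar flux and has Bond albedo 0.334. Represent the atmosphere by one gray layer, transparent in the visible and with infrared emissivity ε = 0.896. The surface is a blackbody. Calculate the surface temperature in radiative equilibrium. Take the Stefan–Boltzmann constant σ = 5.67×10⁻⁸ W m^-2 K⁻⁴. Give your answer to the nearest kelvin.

79 kelvin

Effective emission temperature (TOA balance): σT_e⁴ = S(1−α)/4 = 1.234 W m^-2 → T_e = 68.30 K.
For a single slab of emissivity ε, T_s⁴ = 2T_e⁴/(2−ε); thus T_s = 68.30·(1.812)^(1/4) = 79.24 K.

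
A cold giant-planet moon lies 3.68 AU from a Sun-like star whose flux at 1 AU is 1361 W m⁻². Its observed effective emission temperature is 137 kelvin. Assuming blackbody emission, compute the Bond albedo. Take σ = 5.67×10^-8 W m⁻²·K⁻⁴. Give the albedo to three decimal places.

0.205

Irradiance scales as 1/d², so S = 1361 W m⁻² × (1/3.68)² = 100.5 W m⁻².
Rearranging the radiative balance, α = 1 − 4σT⁴/S.
4σT⁴ = 4·5.67×10⁻⁸·(137)⁴ = 79.90 W m⁻².
1−α = 79.90/100.5 = 0.7950, so α = 0.2050.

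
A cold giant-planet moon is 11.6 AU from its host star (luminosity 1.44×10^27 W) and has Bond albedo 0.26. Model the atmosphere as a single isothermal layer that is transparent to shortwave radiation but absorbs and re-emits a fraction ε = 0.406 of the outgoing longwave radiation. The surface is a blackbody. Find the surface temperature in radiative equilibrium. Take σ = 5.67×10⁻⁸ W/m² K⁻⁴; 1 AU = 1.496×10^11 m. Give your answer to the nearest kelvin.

112 K

Orbital distance: d = 11.6 AU = 1.735×10^12 m.
Flux at the orbit: S = L/(4πd²) = 1.44×10^27/(4π·(1.74×10^12)²) = 38.05 W/m².
The planet radiates to space at T_e = [S(1−α)/(4σ)]^(1/4) = 105.6 K.
For a single slab of emissivity ε, T_s⁴ = 2T_e⁴/(2−ε); thus T_s = 105.6·(1.255)^(1/4) = 111.7 K.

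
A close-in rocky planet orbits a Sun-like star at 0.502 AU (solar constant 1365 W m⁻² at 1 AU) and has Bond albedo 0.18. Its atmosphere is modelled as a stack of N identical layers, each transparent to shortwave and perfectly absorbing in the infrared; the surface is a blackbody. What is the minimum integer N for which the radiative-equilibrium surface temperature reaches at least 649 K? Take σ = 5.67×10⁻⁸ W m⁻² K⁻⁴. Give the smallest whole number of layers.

9

By the inverse-square law, S = 1365/0.502² = 5417 W m⁻².
OLR = S(1−α)/4 = 1110 W m⁻²; the top layer radiates at T_e = 374.1 K.
Since T_s⁴ = (N+1)T_e⁴, we need N ≥ (T_s/T_e)⁴ − 1 = 8.059.
Rounding up, N = 9.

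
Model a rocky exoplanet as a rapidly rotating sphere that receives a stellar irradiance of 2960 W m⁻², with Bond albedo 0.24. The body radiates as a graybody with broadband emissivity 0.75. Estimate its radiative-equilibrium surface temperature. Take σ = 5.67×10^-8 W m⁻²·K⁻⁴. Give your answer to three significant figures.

Absorbed flux (global mean): S(1−α)/4 = 2960·0.76/4 = 562.4 W m⁻².
Equating to εσT⁴ with ε = 0.75: T = (562.4/0.75σ)^(1/4) = 339.1 K.

339 K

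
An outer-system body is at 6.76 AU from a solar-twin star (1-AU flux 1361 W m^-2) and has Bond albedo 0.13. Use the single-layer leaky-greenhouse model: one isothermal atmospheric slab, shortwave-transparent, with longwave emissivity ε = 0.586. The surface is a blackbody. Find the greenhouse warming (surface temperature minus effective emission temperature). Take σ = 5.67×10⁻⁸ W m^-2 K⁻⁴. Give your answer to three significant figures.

Irradiance scales as 1/d², so S = 1361 W m^-2 × (1/6.76)² = 29.78 W m^-2.
At the top of the atmosphere, σT_e⁴ = S(1−α)/4 = 6.478 W m^-2, giving T_e = 103.4 K.
For a single slab of emissivity ε, T_s⁴ = 2T_e⁴/(2−ε); thus T_s = 103.4·(1.414)^(1/4) = 112.7 K.
T_s − T_e = 112.7 − 103.4 = 9.361 K.

9.36 K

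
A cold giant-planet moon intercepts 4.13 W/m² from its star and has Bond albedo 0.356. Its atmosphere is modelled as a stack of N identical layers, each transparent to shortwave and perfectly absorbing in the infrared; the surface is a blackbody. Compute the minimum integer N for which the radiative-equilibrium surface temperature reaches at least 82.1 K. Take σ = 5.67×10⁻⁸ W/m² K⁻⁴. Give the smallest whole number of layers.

3

The effective emission temperature is T_e = [S(1−α)/(4σ)]^¼ = 58.52 K.
Need (N+1)T_e⁴ ≥ T_s⁴, i.e. N+1 ≥ (82.1/58.52)⁴ = 3.874.
Rounding up, N = 3.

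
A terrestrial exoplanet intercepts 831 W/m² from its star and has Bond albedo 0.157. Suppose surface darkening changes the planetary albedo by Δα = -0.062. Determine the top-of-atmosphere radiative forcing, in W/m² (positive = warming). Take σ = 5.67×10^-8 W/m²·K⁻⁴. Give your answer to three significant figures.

The change in absorbed flux is Δ[S(1−α)/4] = −SΔα/4 = 12.88 W/m².

12.9 W/m²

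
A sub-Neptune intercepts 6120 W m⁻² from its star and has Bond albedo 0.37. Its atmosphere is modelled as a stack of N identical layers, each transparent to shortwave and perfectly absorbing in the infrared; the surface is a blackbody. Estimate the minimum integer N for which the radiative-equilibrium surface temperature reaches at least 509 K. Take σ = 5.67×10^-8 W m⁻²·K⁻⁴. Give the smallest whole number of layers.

3

The effective emission temperature is T_e = [S(1−α)/(4σ)]^¼ = 361.1 K.
Need (N+1)T_e⁴ ≥ T_s⁴, i.e. N+1 ≥ (509/361.1)⁴ = 3.948.
Rounding up, N = 3.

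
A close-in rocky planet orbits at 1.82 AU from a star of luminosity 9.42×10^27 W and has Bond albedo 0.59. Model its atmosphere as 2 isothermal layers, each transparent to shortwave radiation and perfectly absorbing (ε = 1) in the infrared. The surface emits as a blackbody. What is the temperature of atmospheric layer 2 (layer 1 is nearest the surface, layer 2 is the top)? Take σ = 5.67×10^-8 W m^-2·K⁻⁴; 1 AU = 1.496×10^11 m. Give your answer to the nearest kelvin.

Orbital distance: d = 1.82 AU = 2.723×10^11 m.
Flux at the orbit: S = L/(4πd²) = 9.42×10^27/(4π·(2.72×10^11)²) = 10110 W m^-2.
The effective emission temperature is T_e = [S(1−α)/(4σ)]^¼ = 367.7 K.
The net upward flux σT_e⁴ is constant between every pair of levels, so T_k⁴ = (N+1−k)T_e⁴.
T_2 = (1)^(1/4)·367.7 = 367.7 K.

368 kelvin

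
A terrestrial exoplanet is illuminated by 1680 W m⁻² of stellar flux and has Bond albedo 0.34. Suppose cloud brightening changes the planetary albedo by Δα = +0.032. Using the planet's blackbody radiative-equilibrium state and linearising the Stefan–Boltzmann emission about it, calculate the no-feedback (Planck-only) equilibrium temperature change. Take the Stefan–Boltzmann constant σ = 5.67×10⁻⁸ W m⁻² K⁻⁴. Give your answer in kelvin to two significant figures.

Unperturbed T_e = [1680·(1−0.34)/(4σ)]^¼ = 264.4 K.
The change in absorbed flux is Δ[S(1−α)/4] = −SΔα/4 = -13.44 W m⁻².
Planck response: λ_P = 4σT_e³ = 4·5.67×10⁻⁸·(264.4)³ = 4.193 W m⁻²/K.
ΔT₀ = ΔF/λ_P = -13.44/4.193 = -3.21 K.

-3.2 K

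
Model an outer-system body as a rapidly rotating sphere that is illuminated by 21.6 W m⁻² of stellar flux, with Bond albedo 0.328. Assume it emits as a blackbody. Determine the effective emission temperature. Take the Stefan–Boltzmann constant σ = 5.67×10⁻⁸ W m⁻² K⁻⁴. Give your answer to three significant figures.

Absorbed flux (global mean): S(1−α)/4 = 21.60·0.672/4 = 3.629 W m⁻².
Balancing against σT⁴: T = (3.629/5.67×10⁻⁸)^(1/4) = 89.44 K.

89.4 kelvin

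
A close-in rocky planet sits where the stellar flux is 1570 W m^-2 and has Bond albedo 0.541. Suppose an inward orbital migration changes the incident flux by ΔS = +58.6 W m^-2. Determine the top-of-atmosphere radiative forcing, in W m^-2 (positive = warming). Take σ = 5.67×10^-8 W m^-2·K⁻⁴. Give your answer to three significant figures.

6.72 W m^-2

ΔF = Δ[S(1−α)]/4 = (1−0.541)·+58.6/4 = 6.724 W m^-2.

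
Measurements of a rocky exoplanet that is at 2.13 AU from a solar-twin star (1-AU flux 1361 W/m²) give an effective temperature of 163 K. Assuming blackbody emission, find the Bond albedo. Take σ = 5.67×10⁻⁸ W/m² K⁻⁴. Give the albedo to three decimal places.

0.466

Flux at the orbit: S = 1361/(2.13)² = 300.0 W/m².
From σT⁴ = S(1−α)/4 we invert for α: 1−α = 4σT⁴/S.
σT⁴ = 40.03 W/m², so 4σT⁴ = 160.1 W/m².
Hence α = 1 − 160.1/300.0 = 0.4663.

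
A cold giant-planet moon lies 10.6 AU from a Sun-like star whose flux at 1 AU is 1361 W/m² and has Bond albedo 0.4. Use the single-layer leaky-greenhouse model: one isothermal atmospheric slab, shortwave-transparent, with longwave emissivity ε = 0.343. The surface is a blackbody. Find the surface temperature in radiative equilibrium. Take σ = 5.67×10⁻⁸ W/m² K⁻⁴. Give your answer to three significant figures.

78.9 K

Flux at the orbit: S = 1361/(10.6)² = 12.11 W/m².
The planet radiates to space at T_e = [S(1−α)/(4σ)]^(1/4) = 75.24 K.
Surface balance with a leaky layer gives σT_s⁴ = σT_e⁴·2/(2−ε), so T_s = T_e·[2/(2−0.343)]^(1/4) = 78.86 K.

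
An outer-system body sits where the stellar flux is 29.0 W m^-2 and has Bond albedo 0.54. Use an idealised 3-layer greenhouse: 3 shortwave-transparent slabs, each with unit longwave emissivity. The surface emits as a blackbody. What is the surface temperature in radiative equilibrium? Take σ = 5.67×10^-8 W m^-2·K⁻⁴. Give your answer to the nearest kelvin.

124 K

OLR = S(1−α)/4 = 3.335 W m^-2; the top layer radiates at T_e = 87.57 K.
Layer-by-layer balance gives σT_s⁴ = (N+1)σT_e⁴, so T_s = 4^¼·87.57 = 123.8 K.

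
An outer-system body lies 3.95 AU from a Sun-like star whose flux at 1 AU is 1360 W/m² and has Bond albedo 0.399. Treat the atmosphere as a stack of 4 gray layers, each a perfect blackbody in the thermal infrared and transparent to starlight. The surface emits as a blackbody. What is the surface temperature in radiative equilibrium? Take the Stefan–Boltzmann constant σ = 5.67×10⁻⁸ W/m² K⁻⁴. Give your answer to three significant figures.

184 K

By the inverse-square law, S = 1360/3.95² = 87.17 W/m².
The effective emission temperature is T_e = [S(1−α)/(4σ)]^¼ = 123.3 K.
With N = 4 opaque layers, T_s = (N+1)^(1/4)·T_e = 5^(1/4)·123.3 = 184.3 K.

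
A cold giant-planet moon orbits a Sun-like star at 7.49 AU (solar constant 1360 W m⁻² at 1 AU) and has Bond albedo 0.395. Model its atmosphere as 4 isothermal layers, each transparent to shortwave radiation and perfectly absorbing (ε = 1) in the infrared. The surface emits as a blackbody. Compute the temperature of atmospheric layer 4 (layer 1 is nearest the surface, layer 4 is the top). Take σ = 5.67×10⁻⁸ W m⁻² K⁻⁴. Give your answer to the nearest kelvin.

90 K

By the inverse-square law, S = 1360/7.49² = 24.24 W m⁻².
OLR = S(1−α)/4 = 3.667 W m⁻²; the top layer radiates at T_e = 89.68 K.
The net upward flux σT_e⁴ is constant between every pair of levels, so T_k⁴ = (N+1−k)T_e⁴.
With k = 4: T_4 = (4+1−4)^¼·89.68 K = 89.68 K.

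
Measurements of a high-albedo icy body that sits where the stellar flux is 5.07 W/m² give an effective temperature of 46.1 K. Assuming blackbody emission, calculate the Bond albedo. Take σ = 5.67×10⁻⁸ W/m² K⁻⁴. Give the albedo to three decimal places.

Energy balance: S(1−α)/4 = σT⁴, so 1−α = 4σT⁴/S.
σT⁴ = 0.2561 W/m², so 4σT⁴ = 1.024 W/m².
Hence α = 1 − 1.024/5.070 = 0.7980.

0.798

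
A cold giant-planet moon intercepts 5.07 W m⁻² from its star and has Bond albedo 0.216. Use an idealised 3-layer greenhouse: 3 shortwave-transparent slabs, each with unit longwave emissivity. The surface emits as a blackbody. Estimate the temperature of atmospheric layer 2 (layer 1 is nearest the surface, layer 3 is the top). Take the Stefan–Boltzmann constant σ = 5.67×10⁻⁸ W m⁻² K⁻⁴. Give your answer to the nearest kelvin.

77 kelvin

The effective emission temperature is T_e = [S(1−α)/(4σ)]^¼ = 64.70 K.
In the N-layer model, layer k (counted from the surface) has T_k = (N+1−k)^(1/4)·T_e.
With k = 2: T_2 = (3+1−2)^¼·64.70 K = 76.94 K.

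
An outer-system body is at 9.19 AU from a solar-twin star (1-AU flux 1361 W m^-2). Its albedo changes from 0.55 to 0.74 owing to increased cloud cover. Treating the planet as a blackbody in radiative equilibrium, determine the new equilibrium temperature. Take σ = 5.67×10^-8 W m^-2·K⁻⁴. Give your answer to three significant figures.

Flux at the orbit: S = 1361/(9.19)² = 16.11 W m^-2.
New equilibrium: T₂ = [(1−0.74)·16.11/(4σ)]^(1/4) = 65.56 K.

65.6 K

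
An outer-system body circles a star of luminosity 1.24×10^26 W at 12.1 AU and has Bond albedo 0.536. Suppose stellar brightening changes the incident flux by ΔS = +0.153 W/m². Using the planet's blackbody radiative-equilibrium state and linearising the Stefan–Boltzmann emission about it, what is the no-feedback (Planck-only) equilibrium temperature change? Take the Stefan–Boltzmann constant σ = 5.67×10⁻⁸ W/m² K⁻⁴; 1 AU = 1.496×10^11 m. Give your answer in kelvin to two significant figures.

Orbital distance: d = 12.1 AU = 1.810×10^12 m.
Flux at the orbit: S = L/(4πd²) = 1.24×10^26/(4π·(1.81×10^12)²) = 3.011 W/m².
Unperturbed T_e = [3.011·(1−0.536)/(4σ)]^¼ = 49.82 K.
Only a fraction (1−α) is absorbed and it's spread over 4πR², so ΔF = (1−α)ΔS/4 = 0.01775 W/m².
The Planck feedback parameter is 4σT_e³ = 0.02805 W/m²/K.
So ΔT₀ = 0.01775/0.02805 = 0.633 K.

0.63 K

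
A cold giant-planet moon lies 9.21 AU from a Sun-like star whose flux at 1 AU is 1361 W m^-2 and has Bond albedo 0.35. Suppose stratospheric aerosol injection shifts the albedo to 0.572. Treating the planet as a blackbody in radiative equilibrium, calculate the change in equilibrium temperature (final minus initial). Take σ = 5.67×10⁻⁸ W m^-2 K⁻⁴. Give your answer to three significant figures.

-8.17 kelvin

By the inverse-square law, S = 1361/9.21² = 16.04 W m^-2.
Before: T₁ = [16.04·0.65/(4σ)]^(1/4) = 82.35 K.
Final:   T₂ = [S(1−0.572)/(4σ)]^(1/4) = 74.18 K.
ΔT = T₂ − T₁ = -8.168 K.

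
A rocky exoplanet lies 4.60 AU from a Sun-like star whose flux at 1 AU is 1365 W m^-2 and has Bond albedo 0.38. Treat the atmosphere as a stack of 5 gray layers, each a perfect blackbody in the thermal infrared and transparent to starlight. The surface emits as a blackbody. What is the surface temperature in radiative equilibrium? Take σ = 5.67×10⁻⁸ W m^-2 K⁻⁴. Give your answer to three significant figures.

180 K

By the inverse-square law, S = 1365/4.60² = 64.51 W m^-2.
The effective emission temperature is T_e = [S(1−α)/(4σ)]^¼ = 115.2 K.
For an N-layer opaque stack, T_s⁴ = (N+1)T_e⁴, hence T_s = (6)^(1/4)×115.2 K = 180.4 K.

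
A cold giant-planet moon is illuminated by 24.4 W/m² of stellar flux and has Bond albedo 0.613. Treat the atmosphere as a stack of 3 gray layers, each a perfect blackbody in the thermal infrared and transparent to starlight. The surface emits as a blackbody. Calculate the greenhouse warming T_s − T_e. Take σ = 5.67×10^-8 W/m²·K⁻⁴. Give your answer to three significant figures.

Top-of-atmosphere balance: σT_e⁴ = S(1−α)/4 = 2.361 W/m² → T_e = 80.33 K.
T_s = (N+1)^(1/4)·T_e = 113.6 K.
Warming: T_s − T_e = 33.27 K.

33.3 kelvin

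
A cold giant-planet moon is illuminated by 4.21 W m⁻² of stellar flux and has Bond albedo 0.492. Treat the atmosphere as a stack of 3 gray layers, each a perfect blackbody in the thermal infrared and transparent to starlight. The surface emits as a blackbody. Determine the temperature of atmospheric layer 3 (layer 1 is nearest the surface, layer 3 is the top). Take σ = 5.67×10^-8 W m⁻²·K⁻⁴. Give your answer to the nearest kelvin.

Top-of-atmosphere balance: σT_e⁴ = S(1−α)/4 = 0.5347 W m⁻² → T_e = 55.41 K.
In the N-layer model, layer k (counted from the surface) has T_k = (N+1−k)^(1/4)·T_e.
T_3 = (1)^(1/4)·55.41 = 55.41 K.

55 K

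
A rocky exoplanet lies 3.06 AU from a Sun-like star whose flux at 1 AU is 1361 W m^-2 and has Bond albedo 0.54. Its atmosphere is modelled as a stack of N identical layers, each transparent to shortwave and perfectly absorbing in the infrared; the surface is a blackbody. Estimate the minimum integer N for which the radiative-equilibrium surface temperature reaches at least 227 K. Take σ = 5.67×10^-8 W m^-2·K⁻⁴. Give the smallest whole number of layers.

9

Flux at the orbit: S = 1361/(3.06)² = 145.4 W m^-2.
Top-of-atmosphere balance: σT_e⁴ = S(1−α)/4 = 16.72 W m^-2 → T_e = 131.0 K.
Since T_s⁴ = (N+1)T_e⁴, we need N ≥ (T_s/T_e)⁴ − 1 = 8.007.
Rounding up, N = 9.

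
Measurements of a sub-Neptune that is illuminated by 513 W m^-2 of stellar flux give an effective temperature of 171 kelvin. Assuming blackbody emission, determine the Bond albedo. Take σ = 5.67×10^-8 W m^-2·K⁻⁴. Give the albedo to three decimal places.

0.622

Rearranging the radiative balance, α = 1 − 4σT⁴/S.
4σT⁴ = 4·5.67×10⁻⁸·(171)⁴ = 193.9 W m^-2.
1−α = 193.9/513.0 = 0.3780, so α = 0.6220.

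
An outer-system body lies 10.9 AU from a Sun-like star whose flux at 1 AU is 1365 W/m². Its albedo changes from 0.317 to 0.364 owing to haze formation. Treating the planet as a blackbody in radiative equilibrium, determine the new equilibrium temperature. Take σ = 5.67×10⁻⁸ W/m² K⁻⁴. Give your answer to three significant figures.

75.3 K

Flux at the orbit: S = 1365/(10.9)² = 11.49 W/m².
T₂ = [S(1−α₂)/(4σ)]^(1/4) = [11.49·0.636/(4σ)]^(1/4) = 75.34 K.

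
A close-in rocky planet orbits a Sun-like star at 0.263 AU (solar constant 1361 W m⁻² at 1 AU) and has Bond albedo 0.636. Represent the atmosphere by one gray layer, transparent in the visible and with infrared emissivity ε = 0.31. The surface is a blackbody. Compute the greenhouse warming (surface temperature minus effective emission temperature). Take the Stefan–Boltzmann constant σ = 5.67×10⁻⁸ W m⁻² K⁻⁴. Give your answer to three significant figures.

By the inverse-square law, S = 1361/0.263² = 19680 W m⁻².
At the top of the atmosphere, σT_e⁴ = S(1−α)/4 = 1791 W m⁻², giving T_e = 421.6 K.
For a single slab of emissivity ε, T_s⁴ = 2T_e⁴/(2−ε); thus T_s = 421.6·(1.183)^(1/4) = 439.7 K.
The atmosphere warms the surface by 18.13 K.

18.1 kelvin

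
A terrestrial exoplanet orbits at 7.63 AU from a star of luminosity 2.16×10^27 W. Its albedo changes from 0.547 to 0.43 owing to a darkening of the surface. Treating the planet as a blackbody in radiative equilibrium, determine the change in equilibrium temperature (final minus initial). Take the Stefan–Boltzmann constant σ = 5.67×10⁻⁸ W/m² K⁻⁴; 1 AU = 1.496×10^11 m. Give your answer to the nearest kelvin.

8 K

Orbital distance: d = 7.63 AU = 1.141×10^12 m.
S = L/(4πd²) = 131.9 W/m².
With α = 0.547, T₁ = 127.4 K.
After:  T₂ = [131.9·0.57/(4σ)]^(1/4) = 134.9 K.
Change: 134.9 − 127.4 = 7.532 K.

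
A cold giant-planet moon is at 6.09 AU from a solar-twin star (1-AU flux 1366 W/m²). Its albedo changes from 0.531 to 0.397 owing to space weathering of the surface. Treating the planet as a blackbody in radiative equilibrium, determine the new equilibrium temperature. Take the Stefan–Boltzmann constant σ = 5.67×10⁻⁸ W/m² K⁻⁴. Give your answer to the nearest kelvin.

Irradiance scales as 1/d², so S = 1366 W/m² × (1/6.09)² = 36.83 W/m².
With the new albedo, S(1−α₂)/4 = 5.552 W/m², so T₂ = 99.48 K.

99 K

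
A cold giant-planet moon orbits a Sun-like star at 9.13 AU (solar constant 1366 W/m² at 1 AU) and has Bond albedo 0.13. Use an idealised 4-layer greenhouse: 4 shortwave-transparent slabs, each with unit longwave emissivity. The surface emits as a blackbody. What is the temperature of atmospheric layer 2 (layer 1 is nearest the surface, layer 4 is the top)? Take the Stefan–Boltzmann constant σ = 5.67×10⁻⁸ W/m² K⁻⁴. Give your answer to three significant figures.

Flux at the orbit: S = 1366/(9.13)² = 16.39 W/m².
Top-of-atmosphere balance: σT_e⁴ = S(1−α)/4 = 3.564 W/m² → T_e = 89.04 K.
The net upward flux σT_e⁴ is constant between every pair of levels, so T_k⁴ = (N+1−k)T_e⁴.
T_2 = (3)^(1/4)·89.04 = 117.2 K.

117 kelvin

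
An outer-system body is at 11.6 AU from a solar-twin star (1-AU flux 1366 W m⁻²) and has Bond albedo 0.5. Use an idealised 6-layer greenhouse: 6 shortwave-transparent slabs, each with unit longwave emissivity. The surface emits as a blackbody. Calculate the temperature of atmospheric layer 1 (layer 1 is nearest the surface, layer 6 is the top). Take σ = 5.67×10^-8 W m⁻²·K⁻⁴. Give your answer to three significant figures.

Flux at the orbit: S = 1366/(11.6)² = 10.15 W m⁻².
Top-of-atmosphere balance: σT_e⁴ = S(1−α)/4 = 1.269 W m⁻² → T_e = 68.78 K.
The net upward flux σT_e⁴ is constant between every pair of levels, so T_k⁴ = (N+1−k)T_e⁴.
T_1 = (6)^(1/4)·68.78 = 107.6 K.

108 kelvin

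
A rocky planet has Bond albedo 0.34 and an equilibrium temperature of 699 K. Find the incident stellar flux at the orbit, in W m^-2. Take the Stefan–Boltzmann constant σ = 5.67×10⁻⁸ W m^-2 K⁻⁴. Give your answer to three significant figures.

82000 W m^-2

Invert the energy balance for S: S = 4σT⁴/(1−α).
σT⁴ = 5.67×10⁻⁸·(699)⁴ = 13540 W m^-2.
So S = 4×13540/(1−0.34) = 82040 W m^-2.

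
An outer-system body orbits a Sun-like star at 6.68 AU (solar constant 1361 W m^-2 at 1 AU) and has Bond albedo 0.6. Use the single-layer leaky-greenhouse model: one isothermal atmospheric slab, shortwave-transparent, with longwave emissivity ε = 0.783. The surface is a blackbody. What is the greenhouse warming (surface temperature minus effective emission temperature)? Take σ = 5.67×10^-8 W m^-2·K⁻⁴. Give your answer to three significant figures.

By the inverse-square law, S = 1361/6.68² = 30.50 W m^-2.
At the top of the atmosphere, σT_e⁴ = S(1−α)/4 = 3.050 W m^-2, giving T_e = 85.64 K.
For a single slab of emissivity ε, T_s⁴ = 2T_e⁴/(2−ε); thus T_s = 85.64·(1.643)^(1/4) = 96.97 K.
The atmosphere warms the surface by 11.32 K.

11.3 K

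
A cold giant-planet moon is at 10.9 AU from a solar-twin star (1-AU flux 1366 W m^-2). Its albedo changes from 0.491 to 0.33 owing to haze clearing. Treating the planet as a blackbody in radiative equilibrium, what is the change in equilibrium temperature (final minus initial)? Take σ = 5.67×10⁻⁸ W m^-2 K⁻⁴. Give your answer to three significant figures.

By the inverse-square law, S = 1366/10.9² = 11.50 W m^-2.
Before: T₁ = [11.50·0.509/(4σ)]^(1/4) = 71.27 K.
After:  T₂ = [11.50·0.67/(4σ)]^(1/4) = 76.34 K.
Change: 76.34 − 71.27 = 5.069 K.

5.07 K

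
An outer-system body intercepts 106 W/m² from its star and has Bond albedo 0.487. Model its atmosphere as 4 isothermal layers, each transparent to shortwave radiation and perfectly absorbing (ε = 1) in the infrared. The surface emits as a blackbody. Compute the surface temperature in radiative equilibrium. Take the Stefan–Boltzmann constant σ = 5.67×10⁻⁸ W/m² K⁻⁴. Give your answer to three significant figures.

OLR = S(1−α)/4 = 13.59 W/m²; the top layer radiates at T_e = 124.4 K.
With N = 4 opaque layers, T_s = (N+1)^(1/4)·T_e = 5^(1/4)·124.4 = 186.1 K.

186 K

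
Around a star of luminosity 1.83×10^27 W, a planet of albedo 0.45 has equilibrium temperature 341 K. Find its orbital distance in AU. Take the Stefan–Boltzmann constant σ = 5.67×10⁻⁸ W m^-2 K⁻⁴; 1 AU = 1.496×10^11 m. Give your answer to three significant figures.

Energy balance gives S = 4σT⁴/(1−α) = 5576 W m^-2.
From L = 4πd²S, d = √(1.83×10^27/(4π·5576)) = 1.616×10^11 m = 1.080 AU.

1.08 AU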